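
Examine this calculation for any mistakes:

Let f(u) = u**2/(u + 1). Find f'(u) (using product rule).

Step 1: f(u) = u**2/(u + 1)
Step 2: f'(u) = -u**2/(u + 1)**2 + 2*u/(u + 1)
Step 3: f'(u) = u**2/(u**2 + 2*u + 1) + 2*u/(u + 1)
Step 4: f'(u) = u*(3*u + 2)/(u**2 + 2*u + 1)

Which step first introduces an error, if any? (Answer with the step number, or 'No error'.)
Step 3

Step 3 is incorrect due to a sign flip.
The step shows: u**2/(u**2 + 2*u + 1) + 2*u/(u + 1)
The correct value should be: -u**2/(u**2 + 2*u + 1) + 2*u/(u + 1)

Explanation: The sign of one term was flipped: the term -u**2/(u**2 + 2*u + 1) was incorrectly written as u**2/(u**2 + 2*u + 1)
The later steps are derived from this incorrect expression, so the error originates in Step 3.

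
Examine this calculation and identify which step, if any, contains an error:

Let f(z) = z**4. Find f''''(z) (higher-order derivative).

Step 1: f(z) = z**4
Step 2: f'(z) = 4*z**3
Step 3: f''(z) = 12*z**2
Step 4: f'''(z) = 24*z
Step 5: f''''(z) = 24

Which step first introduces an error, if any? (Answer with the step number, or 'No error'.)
No error

All steps in this derivation are correct.
The final answer f''''(z) = 24 is valid.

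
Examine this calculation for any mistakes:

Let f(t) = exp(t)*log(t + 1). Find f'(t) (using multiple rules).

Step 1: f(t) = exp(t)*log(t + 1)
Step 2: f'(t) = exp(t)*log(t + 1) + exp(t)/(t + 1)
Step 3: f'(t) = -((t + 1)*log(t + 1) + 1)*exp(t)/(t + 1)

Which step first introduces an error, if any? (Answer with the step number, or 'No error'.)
Step 3

Step 3 is incorrect due to a sign flip.
The step shows: -((t + 1)*log(t + 1) + 1)*exp(t)/(t + 1)
The correct value should be: ((t + 1)*log(t + 1) + 1)*exp(t)/(t + 1)

Explanation: The sign of the whole expression was flipped: the term ((t + 1)*log(t + 1) + 1)*exp(t)/(t + 1) was incorrectly written as -((t + 1)*log(t + 1) + 1)*exp(t)/(t + 1)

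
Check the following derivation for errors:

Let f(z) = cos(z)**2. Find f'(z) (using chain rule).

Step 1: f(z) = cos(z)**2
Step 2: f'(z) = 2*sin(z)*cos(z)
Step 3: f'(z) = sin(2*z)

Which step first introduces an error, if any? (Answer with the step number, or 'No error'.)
Step 2

Step 2 is incorrect due to a sign flip.
The step shows: 2*sin(z)*cos(z)
The correct value should be: -2*sin(z)*cos(z)

Explanation: The sign of the whole expression was flipped: the term -2*sin(z)*cos(z) was incorrectly written as 2*sin(z)*cos(z)
The later steps are derived from this incorrect expression, so the error originates in Step 2.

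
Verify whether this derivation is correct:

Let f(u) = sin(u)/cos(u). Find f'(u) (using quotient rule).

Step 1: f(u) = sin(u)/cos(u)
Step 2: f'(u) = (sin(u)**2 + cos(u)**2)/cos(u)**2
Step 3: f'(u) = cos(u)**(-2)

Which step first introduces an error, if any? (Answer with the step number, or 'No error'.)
No error

All steps in this derivation are correct.
The final answer f'(u) = cos(u)**(-2) is valid.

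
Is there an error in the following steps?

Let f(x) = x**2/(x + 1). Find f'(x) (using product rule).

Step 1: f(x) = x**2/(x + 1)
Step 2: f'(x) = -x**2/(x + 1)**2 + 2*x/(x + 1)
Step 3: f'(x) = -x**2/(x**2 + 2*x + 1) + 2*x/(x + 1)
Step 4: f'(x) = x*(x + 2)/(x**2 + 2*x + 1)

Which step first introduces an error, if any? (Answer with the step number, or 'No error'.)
No error

All steps in this derivation are correct.
The final answer f'(x) = x*(x + 2)/(x**2 + 2*x + 1) is valid.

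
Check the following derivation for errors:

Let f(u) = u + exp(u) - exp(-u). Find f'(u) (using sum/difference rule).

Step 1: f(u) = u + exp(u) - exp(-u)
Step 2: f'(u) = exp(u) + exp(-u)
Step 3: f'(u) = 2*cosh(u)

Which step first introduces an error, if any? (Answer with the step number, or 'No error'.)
Step 2

Step 2 is incorrect due to a dropped term.
The step shows: exp(u) + exp(-u)
The correct value should be: exp(u) + 1 + exp(-u)

Explanation: A term was dropped: the term 1 was incorrectly omitted
The later steps are derived from this incorrect expression, so the error originates in Step 2.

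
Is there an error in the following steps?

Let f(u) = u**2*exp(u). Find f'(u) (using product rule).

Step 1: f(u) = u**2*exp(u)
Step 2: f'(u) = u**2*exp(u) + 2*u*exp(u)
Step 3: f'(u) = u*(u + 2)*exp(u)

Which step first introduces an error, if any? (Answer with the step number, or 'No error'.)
No error

All steps in this derivation are correct.
The final answer f'(u) = u*(u + 2)*exp(u) is valid.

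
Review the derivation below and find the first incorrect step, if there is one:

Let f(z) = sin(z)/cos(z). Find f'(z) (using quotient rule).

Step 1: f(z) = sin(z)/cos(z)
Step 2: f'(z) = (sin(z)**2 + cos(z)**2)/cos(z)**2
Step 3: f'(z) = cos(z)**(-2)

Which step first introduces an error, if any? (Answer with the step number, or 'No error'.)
No error

All steps in this derivation are correct.
The final answer f'(z) = cos(z)**(-2) is valid.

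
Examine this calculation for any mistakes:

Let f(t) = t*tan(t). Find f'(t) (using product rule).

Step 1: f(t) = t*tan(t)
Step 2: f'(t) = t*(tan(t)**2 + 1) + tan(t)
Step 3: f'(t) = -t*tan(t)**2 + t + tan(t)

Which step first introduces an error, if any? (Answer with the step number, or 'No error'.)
Step 3

Step 3 is incorrect due to a sign flip.
The step shows: -t*tan(t)**2 + t + tan(t)
The correct value should be: t*tan(t)**2 + t + tan(t)

Explanation: The sign of one term was flipped: the term t*tan(t)**2 was incorrectly written as -t*tan(t)**2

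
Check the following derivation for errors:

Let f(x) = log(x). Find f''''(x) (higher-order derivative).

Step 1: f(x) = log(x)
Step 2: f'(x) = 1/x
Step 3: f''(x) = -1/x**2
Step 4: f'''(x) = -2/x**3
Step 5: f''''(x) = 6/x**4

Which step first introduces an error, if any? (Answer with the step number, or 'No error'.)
Step 4

Step 4 is incorrect due to a sign flip.
The step shows: -2/x**3
The correct value should be: 2/x**3

Explanation: The sign of the whole expression was flipped: the term 2/x**3 was incorrectly written as -2/x**3
The later steps are derived from this incorrect expression, so the error originates in Step 4.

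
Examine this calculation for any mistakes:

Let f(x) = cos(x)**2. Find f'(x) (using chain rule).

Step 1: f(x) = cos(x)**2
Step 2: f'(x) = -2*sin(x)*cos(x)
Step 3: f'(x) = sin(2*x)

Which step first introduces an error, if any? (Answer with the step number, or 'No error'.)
Step 3

Step 3 is incorrect due to a sign flip.
The step shows: sin(2*x)
The correct value should be: -sin(2*x)

Explanation: The sign of the whole expression was flipped: the term -sin(2*x) was incorrectly written as sin(2*x)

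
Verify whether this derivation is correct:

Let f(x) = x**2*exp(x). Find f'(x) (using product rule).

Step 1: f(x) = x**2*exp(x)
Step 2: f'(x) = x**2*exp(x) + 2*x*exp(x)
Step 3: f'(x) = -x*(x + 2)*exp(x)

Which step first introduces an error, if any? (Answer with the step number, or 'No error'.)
Step 3

Step 3 is incorrect due to a sign flip.
The step shows: -x*(x + 2)*exp(x)
The correct value should be: x*(x + 2)*exp(x)

Explanation: The sign of the whole expression was flipped: the term x*(x + 2)*exp(x) was incorrectly written as -x*(x + 2)*exp(x)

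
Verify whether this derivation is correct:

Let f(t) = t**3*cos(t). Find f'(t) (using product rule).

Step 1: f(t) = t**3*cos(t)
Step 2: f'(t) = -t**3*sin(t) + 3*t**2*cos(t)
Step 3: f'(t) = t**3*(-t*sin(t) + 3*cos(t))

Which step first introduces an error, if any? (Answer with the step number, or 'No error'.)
Step 3

Step 3 is incorrect due to a wrong exponent.
The step shows: t**3*(-t*sin(t) + 3*cos(t))
The correct value should be: t**2*(-t*sin(t) + 3*cos(t))

Explanation: The exponent 2 on t was incorrectly written as 3: the term t**2*(-t*sin(t) + 3*cos(t)) was incorrectly written as t**3*(-t*sin(t) + 3*cos(t))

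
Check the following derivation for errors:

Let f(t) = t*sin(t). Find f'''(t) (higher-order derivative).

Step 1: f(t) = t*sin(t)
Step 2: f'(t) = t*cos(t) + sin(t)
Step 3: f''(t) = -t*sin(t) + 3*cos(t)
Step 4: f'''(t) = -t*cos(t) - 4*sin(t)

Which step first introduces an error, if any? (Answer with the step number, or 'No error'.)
Step 3

Step 3 is incorrect due to a wrong coefficient.
The step shows: -t*sin(t) + 3*cos(t)
The correct value should be: -t*sin(t) + 2*cos(t)

Explanation: The coefficient 2 was incorrectly written as 3: the term 2*cos(t) was incorrectly written as 3*cos(t)
The later steps are derived from this incorrect expression, so the error originates in Step 3.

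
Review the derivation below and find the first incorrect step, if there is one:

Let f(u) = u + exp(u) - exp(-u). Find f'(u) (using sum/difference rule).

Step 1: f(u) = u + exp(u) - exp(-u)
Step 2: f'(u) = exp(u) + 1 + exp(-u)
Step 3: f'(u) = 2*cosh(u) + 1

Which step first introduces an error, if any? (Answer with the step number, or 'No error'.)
No error

All steps in this derivation are correct.
The final answer f'(u) = 2*cosh(u) + 1 is valid.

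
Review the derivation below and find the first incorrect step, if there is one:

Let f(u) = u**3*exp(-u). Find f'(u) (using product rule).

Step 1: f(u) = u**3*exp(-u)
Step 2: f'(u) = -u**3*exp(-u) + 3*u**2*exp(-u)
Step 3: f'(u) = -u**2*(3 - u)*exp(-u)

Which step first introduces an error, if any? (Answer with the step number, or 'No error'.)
Step 3

Step 3 is incorrect due to a sign flip.
The step shows: -u**2*(3 - u)*exp(-u)
The correct value should be: u**2*(3 - u)*exp(-u)

Explanation: The sign of the whole expression was flipped: the term u**2*(3 - u)*exp(-u) was incorrectly written as -u**2*(3 - u)*exp(-u)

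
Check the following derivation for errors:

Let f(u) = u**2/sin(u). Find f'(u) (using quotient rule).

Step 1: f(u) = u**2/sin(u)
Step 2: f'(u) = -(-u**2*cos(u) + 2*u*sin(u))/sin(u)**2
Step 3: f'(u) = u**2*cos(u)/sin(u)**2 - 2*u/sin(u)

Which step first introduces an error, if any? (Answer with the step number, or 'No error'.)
Step 2

Step 2 is incorrect due to a sign flip.
The step shows: -(-u**2*cos(u) + 2*u*sin(u))/sin(u)**2
The correct value should be: (-u**2*cos(u) + 2*u*sin(u))/sin(u)**2

Explanation: The sign of the whole expression was flipped: the term (-u**2*cos(u) + 2*u*sin(u))/sin(u)**2 was incorrectly written as -(-u**2*cos(u) + 2*u*sin(u))/sin(u)**2
The later steps are derived from this incorrect expression, so the error originates in Step 2.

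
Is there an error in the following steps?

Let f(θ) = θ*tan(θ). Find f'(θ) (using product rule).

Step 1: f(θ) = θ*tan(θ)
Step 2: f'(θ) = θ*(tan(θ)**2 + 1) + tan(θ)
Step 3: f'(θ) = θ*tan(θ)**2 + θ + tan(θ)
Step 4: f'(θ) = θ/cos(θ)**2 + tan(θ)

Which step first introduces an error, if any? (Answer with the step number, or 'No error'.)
No error

All steps in this derivation are correct.
The final answer f'(θ) = θ/cos(θ)**2 + tan(θ) is valid.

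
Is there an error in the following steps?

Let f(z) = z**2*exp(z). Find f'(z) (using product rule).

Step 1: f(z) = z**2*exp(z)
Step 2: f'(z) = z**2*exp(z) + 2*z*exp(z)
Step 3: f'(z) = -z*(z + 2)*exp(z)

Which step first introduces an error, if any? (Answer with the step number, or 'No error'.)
Step 3

Step 3 is incorrect due to a sign flip.
The step shows: -z*(z + 2)*exp(z)
The correct value should be: z*(z + 2)*exp(z)

Explanation: The sign of the whole expression was flipped: the term z*(z + 2)*exp(z) was incorrectly written as -z*(z + 2)*exp(z)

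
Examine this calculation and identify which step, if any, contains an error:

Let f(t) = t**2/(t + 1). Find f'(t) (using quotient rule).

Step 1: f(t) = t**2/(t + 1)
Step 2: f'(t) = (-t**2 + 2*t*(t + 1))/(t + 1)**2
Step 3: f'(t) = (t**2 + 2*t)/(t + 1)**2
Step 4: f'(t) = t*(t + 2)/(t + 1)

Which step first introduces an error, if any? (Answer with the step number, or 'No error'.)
Step 4

Step 4 is incorrect due to a wrong exponent.
The step shows: t*(t + 2)/(t + 1)
The correct value should be: t*(t + 2)/(t + 1)**2

Explanation: The exponent -2 on t + 1 was incorrectly written as -1: the term t*(t + 2)/(t + 1)**2 was incorrectly written as t*(t + 2)/(t + 1)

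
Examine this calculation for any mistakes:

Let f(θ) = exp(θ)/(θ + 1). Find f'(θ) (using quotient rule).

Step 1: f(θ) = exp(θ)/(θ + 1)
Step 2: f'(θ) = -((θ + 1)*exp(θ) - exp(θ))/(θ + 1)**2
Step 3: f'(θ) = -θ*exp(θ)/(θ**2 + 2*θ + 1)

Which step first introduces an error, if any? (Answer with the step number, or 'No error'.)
Step 2

Step 2 is incorrect due to a sign flip.
The step shows: -((θ + 1)*exp(θ) - exp(θ))/(θ + 1)**2
The correct value should be: ((θ + 1)*exp(θ) - exp(θ))/(θ + 1)**2

Explanation: The sign of the whole expression was flipped: the term ((θ + 1)*exp(θ) - exp(θ))/(θ + 1)**2 was incorrectly written as -((θ + 1)*exp(θ) - exp(θ))/(θ + 1)**2
The later steps are derived from this incorrect expression, so the error originates in Step 2.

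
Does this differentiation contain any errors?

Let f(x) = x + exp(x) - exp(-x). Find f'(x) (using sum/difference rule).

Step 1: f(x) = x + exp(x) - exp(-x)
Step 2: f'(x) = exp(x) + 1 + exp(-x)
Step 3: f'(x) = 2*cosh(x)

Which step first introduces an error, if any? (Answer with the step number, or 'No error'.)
Step 3

Step 3 is incorrect due to a dropped term.
The step shows: 2*cosh(x)
The correct value should be: 2*cosh(x) + 1

Explanation: A term was dropped: the term 1 was incorrectly omitted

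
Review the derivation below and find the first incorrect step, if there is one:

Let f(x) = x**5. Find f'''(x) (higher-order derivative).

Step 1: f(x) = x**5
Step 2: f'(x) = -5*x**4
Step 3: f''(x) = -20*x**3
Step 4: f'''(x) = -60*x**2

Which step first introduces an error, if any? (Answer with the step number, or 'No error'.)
Step 2

Step 2 is incorrect due to a sign flip.
The step shows: -5*x**4
The correct value should be: 5*x**4

Explanation: The sign of the whole expression was flipped: the term 5*x**4 was incorrectly written as -5*x**4
The later steps are derived from this incorrect expression, so the error originates in Step 2.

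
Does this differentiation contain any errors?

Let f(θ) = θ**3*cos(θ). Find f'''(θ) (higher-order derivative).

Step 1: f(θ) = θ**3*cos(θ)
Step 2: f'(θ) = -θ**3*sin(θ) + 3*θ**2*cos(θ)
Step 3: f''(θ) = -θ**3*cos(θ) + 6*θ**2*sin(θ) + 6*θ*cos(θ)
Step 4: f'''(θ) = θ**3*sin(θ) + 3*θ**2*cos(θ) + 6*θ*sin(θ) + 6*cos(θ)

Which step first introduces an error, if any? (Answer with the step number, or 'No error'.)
Step 3

Step 3 is incorrect due to a sign flip.
The step shows: -θ**3*cos(θ) + 6*θ**2*sin(θ) + 6*θ*cos(θ)
The correct value should be: -θ**3*cos(θ) - 6*θ**2*sin(θ) + 6*θ*cos(θ)

Explanation: The sign of one term was flipped: the term -6*θ**2*sin(θ) was incorrectly written as 6*θ**2*sin(θ)
The later steps are derived from this incorrect expression, so the error originates in Step 3.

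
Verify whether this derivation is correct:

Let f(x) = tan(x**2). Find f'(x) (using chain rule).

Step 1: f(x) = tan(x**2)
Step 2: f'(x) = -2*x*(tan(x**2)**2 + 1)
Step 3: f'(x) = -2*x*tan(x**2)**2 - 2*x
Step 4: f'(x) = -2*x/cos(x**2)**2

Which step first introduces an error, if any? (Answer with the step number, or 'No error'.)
Step 2

Step 2 is incorrect due to a sign flip.
The step shows: -2*x*(tan(x**2)**2 + 1)
The correct value should be: 2*x*(tan(x**2)**2 + 1)

Explanation: The sign of the whole expression was flipped: the term 2*x*(tan(x**2)**2 + 1) was incorrectly written as -2*x*(tan(x**2)**2 + 1)
The later steps are derived from this incorrect expression, so the error originates in Step 2.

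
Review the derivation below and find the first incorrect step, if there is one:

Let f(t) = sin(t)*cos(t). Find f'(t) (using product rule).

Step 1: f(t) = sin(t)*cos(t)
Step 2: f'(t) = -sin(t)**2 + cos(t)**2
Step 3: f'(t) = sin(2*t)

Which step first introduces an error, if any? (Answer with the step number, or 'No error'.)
Step 3

Step 3 is incorrect due to a wrong trig function.
The step shows: sin(2*t)
The correct value should be: cos(2*t)

Explanation: cos(2*t) was incorrectly written as sin(2*t): the term cos(2*t) was incorrectly written as sin(2*t)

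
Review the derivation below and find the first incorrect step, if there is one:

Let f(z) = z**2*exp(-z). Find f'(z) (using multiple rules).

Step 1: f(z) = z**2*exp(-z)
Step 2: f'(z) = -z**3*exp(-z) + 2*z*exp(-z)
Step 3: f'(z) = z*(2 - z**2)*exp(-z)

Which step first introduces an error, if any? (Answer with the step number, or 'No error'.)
Step 2

Step 2 is incorrect due to a wrong exponent.
The step shows: -z**3*exp(-z) + 2*z*exp(-z)
The correct value should be: -z**2*exp(-z) + 2*z*exp(-z)

Explanation: The exponent 2 on z was incorrectly written as 3: the term -z**2*exp(-z) was incorrectly written as -z**3*exp(-z)
The later steps are derived from this incorrect expression, so the error originates in Step 2.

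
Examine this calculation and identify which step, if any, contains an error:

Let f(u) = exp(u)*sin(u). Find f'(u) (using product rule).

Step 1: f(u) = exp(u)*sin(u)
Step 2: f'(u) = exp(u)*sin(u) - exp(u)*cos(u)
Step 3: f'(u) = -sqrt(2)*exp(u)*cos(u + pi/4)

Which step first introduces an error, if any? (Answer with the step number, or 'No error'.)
Step 2

Step 2 is incorrect due to a sign flip.
The step shows: exp(u)*sin(u) - exp(u)*cos(u)
The correct value should be: exp(u)*sin(u) + exp(u)*cos(u)

Explanation: The sign of one term was flipped: the term exp(u)*cos(u) was incorrectly written as -exp(u)*cos(u)
The later steps are derived from this incorrect expression, so the error originates in Step 2.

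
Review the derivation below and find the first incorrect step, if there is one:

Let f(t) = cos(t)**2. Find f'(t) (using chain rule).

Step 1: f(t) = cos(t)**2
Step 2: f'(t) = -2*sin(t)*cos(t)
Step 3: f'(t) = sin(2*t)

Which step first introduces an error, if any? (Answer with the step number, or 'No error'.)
Step 3

Step 3 is incorrect due to a sign flip.
The step shows: sin(2*t)
The correct value should be: -sin(2*t)

Explanation: The sign of the whole expression was flipped: the term -sin(2*t) was incorrectly written as sin(2*t)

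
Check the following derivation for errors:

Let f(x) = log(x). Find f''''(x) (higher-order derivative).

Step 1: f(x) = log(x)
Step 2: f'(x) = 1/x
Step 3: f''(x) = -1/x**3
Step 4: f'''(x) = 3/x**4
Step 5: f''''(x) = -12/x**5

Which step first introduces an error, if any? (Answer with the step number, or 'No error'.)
Step 3

Step 3 is incorrect due to a wrong exponent.
The step shows: -1/x**3
The correct value should be: -1/x**2

Explanation: The exponent -2 on x was incorrectly written as -3: the term -1/x**2 was incorrectly written as -1/x**3
The later steps are derived from this incorrect expression, so the error originates in Step 3.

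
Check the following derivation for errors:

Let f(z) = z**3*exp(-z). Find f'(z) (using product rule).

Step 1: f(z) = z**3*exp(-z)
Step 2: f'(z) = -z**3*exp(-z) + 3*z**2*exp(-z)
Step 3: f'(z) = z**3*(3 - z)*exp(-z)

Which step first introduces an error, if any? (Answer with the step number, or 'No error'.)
Step 3

Step 3 is incorrect due to a wrong exponent.
The step shows: z**3*(3 - z)*exp(-z)
The correct value should be: z**2*(3 - z)*exp(-z)

Explanation: The exponent 2 on z was incorrectly written as 3: the term z**2*(3 - z)*exp(-z) was incorrectly written as z**3*(3 - z)*exp(-z)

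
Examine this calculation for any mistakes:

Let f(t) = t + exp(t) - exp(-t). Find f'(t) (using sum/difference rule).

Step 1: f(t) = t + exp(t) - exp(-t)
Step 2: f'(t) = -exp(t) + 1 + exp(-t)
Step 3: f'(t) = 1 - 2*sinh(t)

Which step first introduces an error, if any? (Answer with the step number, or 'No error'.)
Step 2

Step 2 is incorrect due to a sign flip.
The step shows: -exp(t) + 1 + exp(-t)
The correct value should be: exp(t) + 1 + exp(-t)

Explanation: The sign of one term was flipped: the term exp(t) was incorrectly written as -exp(t)
The later steps are derived from this incorrect expression, so the error originates in Step 2.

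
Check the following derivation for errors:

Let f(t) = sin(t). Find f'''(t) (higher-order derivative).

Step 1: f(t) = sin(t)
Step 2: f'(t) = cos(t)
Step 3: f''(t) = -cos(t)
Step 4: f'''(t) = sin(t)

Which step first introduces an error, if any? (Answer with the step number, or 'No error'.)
Step 3

Step 3 is incorrect due to a wrong trig function.
The step shows: -cos(t)
The correct value should be: -sin(t)

Explanation: sin(t) was incorrectly written as cos(t): the term -sin(t) was incorrectly written as -cos(t)
The later steps are derived from this incorrect expression, so the error originates in Step 3.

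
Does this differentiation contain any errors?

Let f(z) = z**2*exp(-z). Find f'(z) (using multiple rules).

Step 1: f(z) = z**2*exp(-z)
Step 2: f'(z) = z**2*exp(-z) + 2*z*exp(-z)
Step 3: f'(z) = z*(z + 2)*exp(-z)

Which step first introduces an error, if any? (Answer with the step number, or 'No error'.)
Step 2

Step 2 is incorrect due to a sign flip.
The step shows: z**2*exp(-z) + 2*z*exp(-z)
The correct value should be: -z**2*exp(-z) + 2*z*exp(-z)

Explanation: The sign of one term was flipped: the term -z**2*exp(-z) was incorrectly written as z**2*exp(-z)
The later steps are derived from this incorrect expression, so the error originates in Step 2.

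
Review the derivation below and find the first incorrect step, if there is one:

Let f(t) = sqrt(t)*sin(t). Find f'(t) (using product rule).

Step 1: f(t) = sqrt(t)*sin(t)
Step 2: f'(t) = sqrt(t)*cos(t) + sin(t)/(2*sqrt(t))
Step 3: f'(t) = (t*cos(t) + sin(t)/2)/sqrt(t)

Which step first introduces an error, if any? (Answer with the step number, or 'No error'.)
No error

All steps in this derivation are correct.
The final answer f'(t) = (t*cos(t) + sin(t)/2)/sqrt(t) is valid.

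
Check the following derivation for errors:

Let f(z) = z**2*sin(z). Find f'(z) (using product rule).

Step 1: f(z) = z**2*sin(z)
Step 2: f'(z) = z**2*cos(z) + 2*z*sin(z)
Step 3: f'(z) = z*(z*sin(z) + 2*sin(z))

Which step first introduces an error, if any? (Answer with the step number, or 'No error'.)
Step 3

Step 3 is incorrect due to a wrong trig function.
The step shows: z*(z*sin(z) + 2*sin(z))
The correct value should be: z*(z*cos(z) + 2*sin(z))

Explanation: cos(z) was incorrectly written as sin(z): the term z*(z*cos(z) + 2*sin(z)) was incorrectly written as z*(z*sin(z) + 2*sin(z))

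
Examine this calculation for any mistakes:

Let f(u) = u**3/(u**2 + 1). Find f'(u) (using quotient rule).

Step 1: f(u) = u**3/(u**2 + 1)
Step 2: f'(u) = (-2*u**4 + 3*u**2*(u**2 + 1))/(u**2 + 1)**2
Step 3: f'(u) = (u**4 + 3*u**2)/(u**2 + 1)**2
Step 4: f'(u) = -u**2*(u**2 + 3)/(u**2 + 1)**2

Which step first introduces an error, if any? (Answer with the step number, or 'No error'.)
Step 4

Step 4 is incorrect due to a sign flip.
The step shows: -u**2*(u**2 + 3)/(u**2 + 1)**2
The correct value should be: u**2*(u**2 + 3)/(u**2 + 1)**2

Explanation: The sign of the whole expression was flipped: the term u**2*(u**2 + 3)/(u**2 + 1)**2 was incorrectly written as -u**2*(u**2 + 3)/(u**2 + 1)**2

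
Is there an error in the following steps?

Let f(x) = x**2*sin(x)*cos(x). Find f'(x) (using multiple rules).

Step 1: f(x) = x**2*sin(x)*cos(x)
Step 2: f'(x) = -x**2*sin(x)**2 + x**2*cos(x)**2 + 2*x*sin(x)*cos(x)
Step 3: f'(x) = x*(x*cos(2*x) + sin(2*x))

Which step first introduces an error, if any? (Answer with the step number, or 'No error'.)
No error

All steps in this derivation are correct.
The final answer f'(x) = x*(x*cos(2*x) + sin(2*x)) is valid.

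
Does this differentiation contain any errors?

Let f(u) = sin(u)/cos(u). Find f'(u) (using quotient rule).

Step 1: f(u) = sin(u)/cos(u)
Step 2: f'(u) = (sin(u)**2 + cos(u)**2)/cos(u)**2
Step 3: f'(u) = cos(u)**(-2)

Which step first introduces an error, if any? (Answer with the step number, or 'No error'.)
No error

All steps in this derivation are correct.
The final answer f'(u) = cos(u)**(-2) is valid.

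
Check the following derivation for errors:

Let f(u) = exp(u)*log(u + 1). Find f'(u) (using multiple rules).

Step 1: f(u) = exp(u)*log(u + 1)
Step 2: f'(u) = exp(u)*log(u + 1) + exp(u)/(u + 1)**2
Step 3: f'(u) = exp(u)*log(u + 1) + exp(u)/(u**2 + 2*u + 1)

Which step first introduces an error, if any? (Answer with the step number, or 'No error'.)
Step 2

Step 2 is incorrect due to a wrong exponent.
The step shows: exp(u)*log(u + 1) + exp(u)/(u + 1)**2
The correct value should be: exp(u)*log(u + 1) + exp(u)/(u + 1)

Explanation: The exponent -1 on u + 1 was incorrectly written as -2: the term exp(u)/(u + 1) was incorrectly written as exp(u)/(u + 1)**2
The later steps are derived from this incorrect expression, so the error originates in Step 2.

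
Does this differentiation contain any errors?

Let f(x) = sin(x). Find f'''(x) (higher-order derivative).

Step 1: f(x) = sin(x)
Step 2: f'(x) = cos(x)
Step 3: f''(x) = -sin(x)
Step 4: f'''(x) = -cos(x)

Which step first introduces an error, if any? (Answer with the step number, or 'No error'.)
No error

All steps in this derivation are correct.
The final answer f'''(x) = -cos(x) is valid.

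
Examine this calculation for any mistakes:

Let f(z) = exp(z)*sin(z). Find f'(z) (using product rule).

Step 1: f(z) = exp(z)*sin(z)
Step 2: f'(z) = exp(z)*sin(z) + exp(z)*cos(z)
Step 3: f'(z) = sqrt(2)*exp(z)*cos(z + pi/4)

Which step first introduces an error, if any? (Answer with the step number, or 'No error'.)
Step 3

Step 3 is incorrect due to a wrong trig function.
The step shows: sqrt(2)*exp(z)*cos(z + pi/4)
The correct value should be: sqrt(2)*exp(z)*sin(z + pi/4)

Explanation: sin(z + pi/4) was incorrectly written as cos(z + pi/4): the term sqrt(2)*exp(z)*sin(z + pi/4) was incorrectly written as sqrt(2)*exp(z)*cos(z + pi/4)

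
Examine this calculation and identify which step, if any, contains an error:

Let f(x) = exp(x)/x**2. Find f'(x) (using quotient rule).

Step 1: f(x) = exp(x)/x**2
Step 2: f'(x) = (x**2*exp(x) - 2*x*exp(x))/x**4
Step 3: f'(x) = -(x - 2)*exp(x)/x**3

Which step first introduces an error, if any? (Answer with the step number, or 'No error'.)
Step 3

Step 3 is incorrect due to a sign flip.
The step shows: -(x - 2)*exp(x)/x**3
The correct value should be: (x - 2)*exp(x)/x**3

Explanation: The sign of the whole expression was flipped: the term (x - 2)*exp(x)/x**3 was incorrectly written as -(x - 2)*exp(x)/x**3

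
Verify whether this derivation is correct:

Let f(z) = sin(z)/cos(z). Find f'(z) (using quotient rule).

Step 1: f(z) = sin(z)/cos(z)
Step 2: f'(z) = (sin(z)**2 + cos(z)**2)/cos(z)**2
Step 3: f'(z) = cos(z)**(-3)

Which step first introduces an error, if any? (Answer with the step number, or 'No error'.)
Step 3

Step 3 is incorrect due to a wrong exponent.
The step shows: cos(z)**(-3)
The correct value should be: cos(z)**(-2)

Explanation: The exponent -2 on cos(z) was incorrectly written as -3: the term cos(z)**(-2) was incorrectly written as cos(z)**(-3)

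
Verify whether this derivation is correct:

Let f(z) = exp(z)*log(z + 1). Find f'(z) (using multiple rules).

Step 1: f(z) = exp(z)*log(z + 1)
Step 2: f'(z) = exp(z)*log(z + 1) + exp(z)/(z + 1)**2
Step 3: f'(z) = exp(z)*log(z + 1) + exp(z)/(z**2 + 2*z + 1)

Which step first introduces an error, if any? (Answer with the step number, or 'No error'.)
Step 2

Step 2 is incorrect due to a wrong exponent.
The step shows: exp(z)*log(z + 1) + exp(z)/(z + 1)**2
The correct value should be: exp(z)*log(z + 1) + exp(z)/(z + 1)

Explanation: The exponent -1 on z + 1 was incorrectly written as -2: the term exp(z)/(z + 1) was incorrectly written as exp(z)/(z + 1)**2
The later steps are derived from this incorrect expression, so the error originates in Step 2.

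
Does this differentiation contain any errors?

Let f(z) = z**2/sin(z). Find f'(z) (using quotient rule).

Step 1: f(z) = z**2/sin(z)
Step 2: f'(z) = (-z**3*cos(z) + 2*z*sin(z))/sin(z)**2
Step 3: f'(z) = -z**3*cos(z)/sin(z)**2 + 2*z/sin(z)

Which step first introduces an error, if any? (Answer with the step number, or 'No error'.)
Step 2

Step 2 is incorrect due to a wrong exponent.
The step shows: (-z**3*cos(z) + 2*z*sin(z))/sin(z)**2
The correct value should be: (-z**2*cos(z) + 2*z*sin(z))/sin(z)**2

Explanation: The exponent 2 on z was incorrectly written as 3: the term (-z**2*cos(z) + 2*z*sin(z))/sin(z)**2 was incorrectly written as (-z**3*cos(z) + 2*z*sin(z))/sin(z)**2
The later steps are derived from this incorrect expression, so the error originates in Step 2.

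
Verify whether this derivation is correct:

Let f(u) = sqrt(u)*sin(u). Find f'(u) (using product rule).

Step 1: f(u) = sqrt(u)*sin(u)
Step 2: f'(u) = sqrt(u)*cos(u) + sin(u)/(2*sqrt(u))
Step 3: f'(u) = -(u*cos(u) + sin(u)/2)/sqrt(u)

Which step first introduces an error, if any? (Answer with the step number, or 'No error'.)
Step 3

Step 3 is incorrect due to a sign flip.
The step shows: -(u*cos(u) + sin(u)/2)/sqrt(u)
The correct value should be: (u*cos(u) + sin(u)/2)/sqrt(u)

Explanation: The sign of the whole expression was flipped: the term (u*cos(u) + sin(u)/2)/sqrt(u) was incorrectly written as -(u*cos(u) + sin(u)/2)/sqrt(u)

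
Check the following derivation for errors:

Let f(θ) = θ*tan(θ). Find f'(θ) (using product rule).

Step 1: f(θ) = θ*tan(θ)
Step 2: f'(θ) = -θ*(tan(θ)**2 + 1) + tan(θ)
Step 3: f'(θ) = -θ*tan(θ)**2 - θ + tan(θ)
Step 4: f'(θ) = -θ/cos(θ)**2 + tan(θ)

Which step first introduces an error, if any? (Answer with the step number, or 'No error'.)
Step 2

Step 2 is incorrect due to a sign flip.
The step shows: -θ*(tan(θ)**2 + 1) + tan(θ)
The correct value should be: θ*(tan(θ)**2 + 1) + tan(θ)

Explanation: The sign of one term was flipped: the term θ*(tan(θ)**2 + 1) was incorrectly written as -θ*(tan(θ)**2 + 1)
The later steps are derived from this incorrect expression, so the error originates in Step 2.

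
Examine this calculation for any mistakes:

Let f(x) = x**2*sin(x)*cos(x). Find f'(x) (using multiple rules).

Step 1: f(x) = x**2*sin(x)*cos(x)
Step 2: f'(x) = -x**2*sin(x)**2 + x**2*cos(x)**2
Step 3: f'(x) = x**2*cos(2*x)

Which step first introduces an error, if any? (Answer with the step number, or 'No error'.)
Step 2

Step 2 is incorrect due to a dropped term.
The step shows: -x**2*sin(x)**2 + x**2*cos(x)**2
The correct value should be: -x**2*sin(x)**2 + x**2*cos(x)**2 + 2*x*sin(x)*cos(x)

Explanation: A term was dropped: the term 2*x*sin(x)*cos(x) was incorrectly omitted
The later steps are derived from this incorrect expression, so the error originates in Step 2.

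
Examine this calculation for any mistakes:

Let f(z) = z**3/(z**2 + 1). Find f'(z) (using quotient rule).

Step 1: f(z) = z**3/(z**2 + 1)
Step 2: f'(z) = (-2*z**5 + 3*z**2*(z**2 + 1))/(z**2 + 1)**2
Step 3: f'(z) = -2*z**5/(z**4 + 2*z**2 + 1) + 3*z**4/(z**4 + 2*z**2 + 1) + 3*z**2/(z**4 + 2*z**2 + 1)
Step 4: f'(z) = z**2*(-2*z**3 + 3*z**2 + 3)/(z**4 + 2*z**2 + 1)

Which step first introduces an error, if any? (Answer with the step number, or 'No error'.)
Step 2

Step 2 is incorrect due to a wrong exponent.
The step shows: (-2*z**5 + 3*z**2*(z**2 + 1))/(z**2 + 1)**2
The correct value should be: (-2*z**4 + 3*z**2*(z**2 + 1))/(z**2 + 1)**2

Explanation: The exponent 4 on z was incorrectly written as 5: the term (-2*z**4 + 3*z**2*(z**2 + 1))/(z**2 + 1)**2 was incorrectly written as (-2*z**5 + 3*z**2*(z**2 + 1))/(z**2 + 1)**2
The later steps are derived from this incorrect expression, so the error originates in Step 2.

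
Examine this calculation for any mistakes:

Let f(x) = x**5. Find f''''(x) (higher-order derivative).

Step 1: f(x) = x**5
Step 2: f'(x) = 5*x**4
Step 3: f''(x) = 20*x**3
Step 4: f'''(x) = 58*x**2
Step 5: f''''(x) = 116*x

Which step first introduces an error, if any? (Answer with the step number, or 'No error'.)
Step 4

Step 4 is incorrect due to a wrong coefficient.
The step shows: 58*x**2
The correct value should be: 60*x**2

Explanation: The coefficient 60 was incorrectly written as 58: the term 60*x**2 was incorrectly written as 58*x**2
The later steps are derived from this incorrect expression, so the error originates in Step 4.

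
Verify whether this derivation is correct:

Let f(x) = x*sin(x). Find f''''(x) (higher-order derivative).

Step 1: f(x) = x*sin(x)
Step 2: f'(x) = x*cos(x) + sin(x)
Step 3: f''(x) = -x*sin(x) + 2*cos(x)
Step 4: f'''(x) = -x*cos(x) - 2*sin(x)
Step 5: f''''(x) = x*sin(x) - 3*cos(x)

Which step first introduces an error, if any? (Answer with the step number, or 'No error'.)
Step 4

Step 4 is incorrect due to a wrong coefficient.
The step shows: -x*cos(x) - 2*sin(x)
The correct value should be: -x*cos(x) - 3*sin(x)

Explanation: The coefficient -3 was incorrectly written as -2: the term -3*sin(x) was incorrectly written as -2*sin(x)
The later steps are derived from this incorrect expression, so the error originates in Step 4.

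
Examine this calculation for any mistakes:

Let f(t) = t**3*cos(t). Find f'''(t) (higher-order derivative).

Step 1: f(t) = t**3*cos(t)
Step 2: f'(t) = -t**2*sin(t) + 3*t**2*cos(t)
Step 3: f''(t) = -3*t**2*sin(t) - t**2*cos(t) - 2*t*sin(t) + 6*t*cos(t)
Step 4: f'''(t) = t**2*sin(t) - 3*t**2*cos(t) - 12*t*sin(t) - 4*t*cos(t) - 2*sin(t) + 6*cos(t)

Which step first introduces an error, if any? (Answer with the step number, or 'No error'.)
Step 2

Step 2 is incorrect due to a wrong exponent.
The step shows: -t**2*sin(t) + 3*t**2*cos(t)
The correct value should be: -t**3*sin(t) + 3*t**2*cos(t)

Explanation: The exponent 3 on t was incorrectly written as 2: the term -t**3*sin(t) was incorrectly written as -t**2*sin(t)
The later steps are derived from this incorrect expression, so the error originates in Step 2.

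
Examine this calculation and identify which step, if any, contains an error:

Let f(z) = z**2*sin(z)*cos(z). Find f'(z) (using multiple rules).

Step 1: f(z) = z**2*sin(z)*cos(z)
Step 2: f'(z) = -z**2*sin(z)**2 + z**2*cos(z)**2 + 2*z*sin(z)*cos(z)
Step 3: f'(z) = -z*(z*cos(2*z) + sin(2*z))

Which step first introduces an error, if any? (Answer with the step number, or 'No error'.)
Step 3

Step 3 is incorrect due to a sign flip.
The step shows: -z*(z*cos(2*z) + sin(2*z))
The correct value should be: z*(z*cos(2*z) + sin(2*z))

Explanation: The sign of the whole expression was flipped: the term z*(z*cos(2*z) + sin(2*z)) was incorrectly written as -z*(z*cos(2*z) + sin(2*z))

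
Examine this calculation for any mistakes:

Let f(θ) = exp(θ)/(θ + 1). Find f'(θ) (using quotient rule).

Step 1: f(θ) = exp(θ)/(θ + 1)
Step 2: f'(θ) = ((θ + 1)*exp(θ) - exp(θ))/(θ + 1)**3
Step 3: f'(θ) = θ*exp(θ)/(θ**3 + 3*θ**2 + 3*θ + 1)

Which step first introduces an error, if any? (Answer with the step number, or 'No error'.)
Step 2

Step 2 is incorrect due to a wrong exponent.
The step shows: ((θ + 1)*exp(θ) - exp(θ))/(θ + 1)**3
The correct value should be: ((θ + 1)*exp(θ) - exp(θ))/(θ + 1)**2

Explanation: The exponent -2 on θ + 1 was incorrectly written as -3: the term ((θ + 1)*exp(θ) - exp(θ))/(θ + 1)**2 was incorrectly written as ((θ + 1)*exp(θ) - exp(θ))/(θ + 1)**3
The later steps are derived from this incorrect expression, so the error originates in Step 2.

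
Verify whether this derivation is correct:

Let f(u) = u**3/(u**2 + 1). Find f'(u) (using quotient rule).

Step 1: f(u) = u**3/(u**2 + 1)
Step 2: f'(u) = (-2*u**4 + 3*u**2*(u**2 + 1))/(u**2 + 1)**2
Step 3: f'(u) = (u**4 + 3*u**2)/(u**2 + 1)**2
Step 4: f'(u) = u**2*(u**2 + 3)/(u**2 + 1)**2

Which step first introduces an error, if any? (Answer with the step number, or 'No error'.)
No error

All steps in this derivation are correct.
The final answer f'(u) = u**2*(u**2 + 3)/(u**2 + 1)**2 is valid.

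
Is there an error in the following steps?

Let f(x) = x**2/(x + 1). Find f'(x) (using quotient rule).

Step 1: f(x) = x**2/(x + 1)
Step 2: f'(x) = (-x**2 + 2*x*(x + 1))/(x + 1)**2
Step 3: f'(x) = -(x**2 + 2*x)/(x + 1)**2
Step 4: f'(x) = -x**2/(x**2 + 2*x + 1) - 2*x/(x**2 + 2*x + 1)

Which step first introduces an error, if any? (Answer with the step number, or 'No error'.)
Step 3

Step 3 is incorrect due to a sign flip.
The step shows: -(x**2 + 2*x)/(x + 1)**2
The correct value should be: (x**2 + 2*x)/(x + 1)**2

Explanation: The sign of the whole expression was flipped: the term (x**2 + 2*x)/(x + 1)**2 was incorrectly written as -(x**2 + 2*x)/(x + 1)**2
The later steps are derived from this incorrect expression, so the error originates in Step 3.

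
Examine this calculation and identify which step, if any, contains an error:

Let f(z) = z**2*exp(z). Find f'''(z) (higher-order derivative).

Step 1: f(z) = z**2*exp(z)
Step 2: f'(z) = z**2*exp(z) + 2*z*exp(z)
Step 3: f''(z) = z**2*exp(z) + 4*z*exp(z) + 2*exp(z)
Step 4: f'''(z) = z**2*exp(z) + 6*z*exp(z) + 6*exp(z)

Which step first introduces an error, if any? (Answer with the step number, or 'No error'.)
No error

All steps in this derivation are correct.
The final answer f'''(z) = z**2*exp(z) + 6*z*exp(z) + 6*exp(z) is valid.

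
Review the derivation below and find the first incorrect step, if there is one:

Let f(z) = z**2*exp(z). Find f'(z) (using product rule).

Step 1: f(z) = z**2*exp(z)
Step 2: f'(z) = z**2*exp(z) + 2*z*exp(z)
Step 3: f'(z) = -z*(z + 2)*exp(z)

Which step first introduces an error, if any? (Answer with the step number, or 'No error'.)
Step 3

Step 3 is incorrect due to a sign flip.
The step shows: -z*(z + 2)*exp(z)
The correct value should be: z*(z + 2)*exp(z)

Explanation: The sign of the whole expression was flipped: the term z*(z + 2)*exp(z) was incorrectly written as -z*(z + 2)*exp(z)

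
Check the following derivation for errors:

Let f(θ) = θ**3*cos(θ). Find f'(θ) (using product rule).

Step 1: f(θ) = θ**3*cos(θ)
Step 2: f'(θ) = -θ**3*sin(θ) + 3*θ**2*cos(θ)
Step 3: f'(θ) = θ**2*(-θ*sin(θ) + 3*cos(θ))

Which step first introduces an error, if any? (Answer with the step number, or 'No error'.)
No error

All steps in this derivation are correct.
The final answer f'(θ) = θ**2*(-θ*sin(θ) + 3*cos(θ)) is valid.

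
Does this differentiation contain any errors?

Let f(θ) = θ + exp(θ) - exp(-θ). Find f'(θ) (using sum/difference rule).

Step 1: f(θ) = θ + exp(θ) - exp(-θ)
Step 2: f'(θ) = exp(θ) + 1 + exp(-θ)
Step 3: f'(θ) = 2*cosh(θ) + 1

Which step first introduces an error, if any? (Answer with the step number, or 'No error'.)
No error

All steps in this derivation are correct.
The final answer f'(θ) = 2*cosh(θ) + 1 is valid.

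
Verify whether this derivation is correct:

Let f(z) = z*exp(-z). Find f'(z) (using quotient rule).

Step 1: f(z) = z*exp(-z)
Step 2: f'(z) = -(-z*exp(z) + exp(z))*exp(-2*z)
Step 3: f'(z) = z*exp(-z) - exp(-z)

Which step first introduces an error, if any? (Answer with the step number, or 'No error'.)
Step 2

Step 2 is incorrect due to a sign flip.
The step shows: -(-z*exp(z) + exp(z))*exp(-2*z)
The correct value should be: (-z*exp(z) + exp(z))*exp(-2*z)

Explanation: The sign of the whole expression was flipped: the term (-z*exp(z) + exp(z))*exp(-2*z) was incorrectly written as -(-z*exp(z) + exp(z))*exp(-2*z)
The later steps are derived from this incorrect expression, so the error originates in Step 2.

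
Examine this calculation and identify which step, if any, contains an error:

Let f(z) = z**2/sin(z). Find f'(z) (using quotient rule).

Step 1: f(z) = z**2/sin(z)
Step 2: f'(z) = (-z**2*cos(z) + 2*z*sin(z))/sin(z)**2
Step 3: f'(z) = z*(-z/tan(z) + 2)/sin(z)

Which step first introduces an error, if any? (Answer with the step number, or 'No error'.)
No error

All steps in this derivation are correct.
The final answer f'(z) = z*(-z/tan(z) + 2)/sin(z) is valid.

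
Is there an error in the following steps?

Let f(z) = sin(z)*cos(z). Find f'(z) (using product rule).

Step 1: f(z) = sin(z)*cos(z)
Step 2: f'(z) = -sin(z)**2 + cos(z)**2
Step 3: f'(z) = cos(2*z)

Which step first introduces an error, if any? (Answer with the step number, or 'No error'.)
No error

All steps in this derivation are correct.
The final answer f'(z) = cos(2*z) is valid.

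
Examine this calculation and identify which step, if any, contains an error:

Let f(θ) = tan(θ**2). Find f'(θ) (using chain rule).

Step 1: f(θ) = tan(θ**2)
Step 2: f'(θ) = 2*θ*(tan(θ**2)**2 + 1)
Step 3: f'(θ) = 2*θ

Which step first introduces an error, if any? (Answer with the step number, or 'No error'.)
Step 3

Step 3 is incorrect due to a dropped term.
The step shows: 2*θ
The correct value should be: 2*θ*tan(θ**2)**2 + 2*θ

Explanation: A term was dropped: the term 2*θ*tan(θ**2)**2 was incorrectly omitted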